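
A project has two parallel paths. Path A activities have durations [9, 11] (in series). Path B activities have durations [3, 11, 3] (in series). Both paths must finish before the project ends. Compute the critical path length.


Path A total = 9 + 11 = 20
Path B total = 3 + 11 + 3 = 17
Critical path = longest path = max(20, 17) = 20

20


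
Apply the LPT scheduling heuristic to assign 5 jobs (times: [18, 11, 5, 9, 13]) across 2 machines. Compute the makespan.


Sort jobs in decreasing order (LPT): [18, 13, 11, 9, 5]
Assign each job to the least loaded machine:
  Machine 1: jobs [18, 9], load = 27
  Machine 2: jobs [13, 11, 5], load = 29
Makespan = max load = 29

29


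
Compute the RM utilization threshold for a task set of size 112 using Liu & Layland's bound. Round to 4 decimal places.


Compute 2^(1/112) = 1.0062080044
Subtract 1: 1.0062080044 - 1 = 0.0062080044
Multiply by n: 112 * 0.0062080044 = 0.6952964928
Round to 4 dp: 0.6953

0.6953


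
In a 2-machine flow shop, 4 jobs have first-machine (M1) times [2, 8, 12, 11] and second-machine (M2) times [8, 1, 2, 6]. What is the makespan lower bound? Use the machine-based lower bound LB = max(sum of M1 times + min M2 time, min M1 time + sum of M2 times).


LB1 = sum(M1 times) + min(M2 times) = 33 + 1 = 34
LB2 = min(M1 times) + sum(M2 times) = 2 + 17 = 19
Lower bound = max(LB1, LB2) = max(34, 19) = 34

34


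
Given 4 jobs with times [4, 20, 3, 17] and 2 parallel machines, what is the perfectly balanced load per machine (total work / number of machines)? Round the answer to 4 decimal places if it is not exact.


Total processing time = 4 + 20 + 3 + 17 = 44
Number of machines = 2
Ideal balanced load = 44 / 2 = 22.0

22.0


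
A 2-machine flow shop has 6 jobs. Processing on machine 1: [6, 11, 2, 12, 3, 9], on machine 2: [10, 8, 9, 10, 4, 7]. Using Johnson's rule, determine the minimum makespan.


Apply Johnson's rule:
  Group 1 (a <= b): [(3, 2, 9), (5, 3, 4), (1, 6, 10)]
  Group 2 (a > b): [(4, 12, 10), (2, 11, 8), (6, 9, 7)]
Optimal job order: [3, 5, 1, 4, 2, 6]
Schedule:
  Job 3: M1 done at 2, M2 done at 11
  Job 5: M1 done at 5, M2 done at 15
  Job 1: M1 done at 11, M2 done at 25
  Job 4: M1 done at 23, M2 done at 35
  Job 2: M1 done at 34, M2 done at 43
  Job 6: M1 done at 43, M2 done at 50
Makespan = 50

50


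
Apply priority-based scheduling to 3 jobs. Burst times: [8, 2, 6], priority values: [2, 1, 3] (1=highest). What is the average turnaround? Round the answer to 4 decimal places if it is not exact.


Sort by priority (ascending = highest first):
Order: [(1, 2), (2, 8), (3, 6)]
Completion times:
  Priority 1, burst=2, C=2
  Priority 2, burst=8, C=10
  Priority 3, burst=6, C=16
Average turnaround = 28/3 = 9.3333

9.3333


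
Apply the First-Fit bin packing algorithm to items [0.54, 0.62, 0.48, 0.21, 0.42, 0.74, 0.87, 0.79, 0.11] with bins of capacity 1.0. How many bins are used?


Place items sequentially using First-Fit:
  Item 0.54 -> new Bin 1
  Item 0.62 -> new Bin 2
  Item 0.48 -> new Bin 3
  Item 0.21 -> Bin 1 (now 0.75)
  Item 0.42 -> Bin 3 (now 0.9)
  Item 0.74 -> new Bin 4
  Item 0.87 -> new Bin 5
  Item 0.79 -> new Bin 6
  Item 0.11 -> Bin 1 (now 0.86)
Total bins used = 6

6


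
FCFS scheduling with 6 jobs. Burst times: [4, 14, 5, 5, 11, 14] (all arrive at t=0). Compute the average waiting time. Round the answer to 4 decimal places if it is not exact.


FCFS order (as given): [4, 14, 5, 5, 11, 14]
Waiting times:
  Job 1: wait = 0
  Job 2: wait = 4
  Job 3: wait = 18
  Job 4: wait = 23
  Job 5: wait = 28
  Job 6: wait = 39
Sum of waiting times = 112
Average waiting time = 112/6 = 18.6667

18.6667


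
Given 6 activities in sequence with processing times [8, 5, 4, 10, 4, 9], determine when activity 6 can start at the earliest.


Activity 6 starts after activities 1 through 5 complete.
Predecessor durations: [8, 5, 4, 10, 4]
ES = 8 + 5 + 4 + 10 + 4 = 31

31


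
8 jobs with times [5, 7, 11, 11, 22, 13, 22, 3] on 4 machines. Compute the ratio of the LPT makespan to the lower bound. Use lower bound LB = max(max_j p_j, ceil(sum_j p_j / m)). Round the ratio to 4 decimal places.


LPT order: [22, 22, 13, 11, 11, 7, 5, 3]
Machine loads after assignment: [25, 22, 25, 22]
LPT makespan = 25
Lower bound = max(max_job, ceil(total/4)) = max(22, 24) = 24
Ratio = 25 / 24 = 1.0417

1.0417


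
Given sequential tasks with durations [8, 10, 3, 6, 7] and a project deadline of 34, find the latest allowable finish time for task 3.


LF(activity 3) = deadline - sum of successor durations
Successors: activities 4 through 5 with durations [6, 7]
Sum of successor durations = 13
LF = 34 - 13 = 21

21


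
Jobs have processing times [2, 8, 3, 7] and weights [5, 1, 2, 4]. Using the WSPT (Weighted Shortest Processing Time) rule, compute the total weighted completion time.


Compute p/w ratios and sort ascending (WSPT): [(2, 5), (3, 2), (7, 4), (8, 1)]
Compute weighted completion times:
  Job (p=2,w=5): C=2, w*C=5*2=10
  Job (p=3,w=2): C=5, w*C=2*5=10
  Job (p=7,w=4): C=12, w*C=4*12=48
  Job (p=8,w=1): C=20, w*C=1*20=20
Total weighted completion time = 88

88


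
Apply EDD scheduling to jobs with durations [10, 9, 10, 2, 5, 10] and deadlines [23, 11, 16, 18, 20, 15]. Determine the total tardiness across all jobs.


Sort by due date (EDD order): [(9, 11), (10, 15), (10, 16), (2, 18), (5, 20), (10, 23)]
Compute completion times and tardiness:
  Job 1: p=9, d=11, C=9, tardiness=max(0,9-11)=0
  Job 2: p=10, d=15, C=19, tardiness=max(0,19-15)=4
  Job 3: p=10, d=16, C=29, tardiness=max(0,29-16)=13
  Job 4: p=2, d=18, C=31, tardiness=max(0,31-18)=13
  Job 5: p=5, d=20, C=36, tardiness=max(0,36-20)=16
  Job 6: p=10, d=23, C=46, tardiness=max(0,46-23)=23
Total tardiness = 69

69


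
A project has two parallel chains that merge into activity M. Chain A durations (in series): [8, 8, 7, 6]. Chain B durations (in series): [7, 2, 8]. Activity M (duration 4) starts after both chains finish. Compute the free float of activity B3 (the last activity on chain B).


ES(B3) = sum of predecessors on chain B = 9
EF(B3) = ES + duration = 9 + 8 = 17
Successor of B3 is M. ES(M) = max(sum(A), sum(B)) = max(29, 17) = 29
Free float = ES(successor) - EF(current) = 29 - 17 = 12

12


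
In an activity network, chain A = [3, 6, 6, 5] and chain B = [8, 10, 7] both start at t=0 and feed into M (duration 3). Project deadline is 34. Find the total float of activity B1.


Forward pass: ES(B1) = sum of predecessors on chain B = 0
EF = ES + duration = 0 + 8 = 8
Backward pass: LF(M) = deadline = 34; LS(M) = 34 - 3 = 31
LF(B1) = LS(M) - sum(successors on chain B) = 31 - 17 = 14
LS = LF - duration = 14 - 8 = 6
Total float = LS - ES = 6 - 0 = 6

6


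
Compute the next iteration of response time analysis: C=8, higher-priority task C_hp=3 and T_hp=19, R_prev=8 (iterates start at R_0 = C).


R_next = C + ceil(R_prev / T_hp) * C_hp
ceil(8 / 19) = ceil(0.4211) = 1
Interference = 1 * 3 = 3
R_next = 8 + 3 = 11

11


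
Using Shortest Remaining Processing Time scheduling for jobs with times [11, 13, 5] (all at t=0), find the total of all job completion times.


Since all jobs arrive at t=0, SRPT equals SPT ordering.
SPT order: [5, 11, 13]
Completion times:
  Job 1: p=5, C=5
  Job 2: p=11, C=16
  Job 3: p=13, C=29
Total completion time = 5 + 16 + 29 = 50

50


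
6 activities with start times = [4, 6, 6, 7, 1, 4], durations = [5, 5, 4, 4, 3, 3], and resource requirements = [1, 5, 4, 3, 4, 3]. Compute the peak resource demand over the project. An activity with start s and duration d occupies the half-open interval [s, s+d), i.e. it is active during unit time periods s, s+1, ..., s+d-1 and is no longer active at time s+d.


Each activity i is active on [start_i, start_i + duration_i).
Compute total resource usage per time slot:
  t=0: active resources = [], total = 0
  t=1: active resources = [4], total = 4
  t=2: active resources = [4], total = 4
  t=3: active resources = [4], total = 4
  t=4: active resources = [1, 3], total = 4
  t=5: active resources = [1, 3], total = 4
  t=6: active resources = [1, 5, 4, 3], total = 13
  t=7: active resources = [1, 5, 4, 3], total = 13
  t=8: active resources = [1, 5, 4, 3], total = 13
  t=9: active resources = [5, 4, 3], total = 12
  t=10: active resources = [5, 3], total = 8
Peak resource demand = 13

13


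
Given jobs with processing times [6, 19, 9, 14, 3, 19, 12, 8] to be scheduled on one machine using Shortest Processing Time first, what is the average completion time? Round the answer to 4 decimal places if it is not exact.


Sort jobs by processing time (SPT order): [3, 6, 8, 9, 12, 14, 19, 19]
Compute completion times sequentially:
  Job 1: processing = 3, completes at 3
  Job 2: processing = 6, completes at 9
  Job 3: processing = 8, completes at 17
  Job 4: processing = 9, completes at 26
  Job 5: processing = 12, completes at 38
  Job 6: processing = 14, completes at 52
  Job 7: processing = 19, completes at 71
  Job 8: processing = 19, completes at 90
Sum of completion times = 306
Average completion time = 306/8 = 38.25

38.25


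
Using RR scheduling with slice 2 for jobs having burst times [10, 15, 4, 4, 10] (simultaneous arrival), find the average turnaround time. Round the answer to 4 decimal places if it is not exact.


Time quantum = 2
Execution trace:
  J1 runs 2 units, time = 2
  J2 runs 2 units, time = 4
  J3 runs 2 units, time = 6
  J4 runs 2 units, time = 8
  J5 runs 2 units, time = 10
  J1 runs 2 units, time = 12
  J2 runs 2 units, time = 14
  J3 runs 2 units, time = 16
  J4 runs 2 units, time = 18
  J5 runs 2 units, time = 20
  J1 runs 2 units, time = 22
  J2 runs 2 units, time = 24
  J5 runs 2 units, time = 26
  J1 runs 2 units, time = 28
  J2 runs 2 units, time = 30
  J5 runs 2 units, time = 32
  J1 runs 2 units, time = 34
  J2 runs 2 units, time = 36
  J5 runs 2 units, time = 38
  J2 runs 2 units, time = 40
  J2 runs 2 units, time = 42
  J2 runs 1 units, time = 43
Finish times: [34, 43, 16, 18, 38]
Average turnaround = 149/5 = 29.8

29.8


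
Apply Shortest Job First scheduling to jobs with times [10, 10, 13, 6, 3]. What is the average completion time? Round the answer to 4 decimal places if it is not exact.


SJF order (ascending): [3, 6, 10, 10, 13]
Completion times:
  Job 1: burst=3, C=3
  Job 2: burst=6, C=9
  Job 3: burst=10, C=19
  Job 4: burst=10, C=29
  Job 5: burst=13, C=42
Average completion = 102/5 = 20.4

20.4


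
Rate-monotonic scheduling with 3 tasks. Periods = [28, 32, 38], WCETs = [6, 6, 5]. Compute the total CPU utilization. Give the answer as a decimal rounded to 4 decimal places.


Compute individual utilizations (exact fractions):
  Task 1: C/T = 6/28 = 3/14 (approx. 0.2143)
  Task 2: C/T = 6/32 = 3/16 (approx. 0.1875)
  Task 3: C/T = 5/38 (approx. 0.1316)
Total utilization U = 3/14 + 3/16 + 5/38 = 1135/2128
Rounded to 4 decimal places: U = 0.5334
RM (Liu & Layland) bound for 3 tasks = 0.779763; compare with U = 1135/2128 (approx. 0.533365)
U <= bound, so schedulable by RM sufficient condition.

0.5334


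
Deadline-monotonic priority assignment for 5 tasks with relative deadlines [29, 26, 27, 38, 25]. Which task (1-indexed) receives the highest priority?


Sort tasks by relative deadline (ascending):
  Task 5: deadline = 25
  Task 2: deadline = 26
  Task 3: deadline = 27
  Task 1: deadline = 29
  Task 4: deadline = 38
Priority order (highest first): [5, 2, 3, 1, 4]
Highest priority task = 5

5


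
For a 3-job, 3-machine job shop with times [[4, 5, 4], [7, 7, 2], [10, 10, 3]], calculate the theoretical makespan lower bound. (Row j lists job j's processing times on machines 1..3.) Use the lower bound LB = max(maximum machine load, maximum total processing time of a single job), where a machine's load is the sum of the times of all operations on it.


Machine loads:
  Machine 1: 4 + 7 + 10 = 21
  Machine 2: 5 + 7 + 10 = 22
  Machine 3: 4 + 2 + 3 = 9
Max machine load = 22
Job totals:
  Job 1: 13
  Job 2: 16
  Job 3: 23
Max job total = 23
Lower bound = max(22, 23) = 23

23


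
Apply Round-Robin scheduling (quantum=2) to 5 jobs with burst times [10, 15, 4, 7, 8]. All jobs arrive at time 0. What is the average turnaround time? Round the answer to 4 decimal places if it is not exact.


Time quantum = 2
Execution trace:
  J1 runs 2 units, time = 2
  J2 runs 2 units, time = 4
  J3 runs 2 units, time = 6
  J4 runs 2 units, time = 8
  J5 runs 2 units, time = 10
  J1 runs 2 units, time = 12
  J2 runs 2 units, time = 14
  J3 runs 2 units, time = 16
  J4 runs 2 units, time = 18
  J5 runs 2 units, time = 20
  J1 runs 2 units, time = 22
  J2 runs 2 units, time = 24
  J4 runs 2 units, time = 26
  J5 runs 2 units, time = 28
  J1 runs 2 units, time = 30
  J2 runs 2 units, time = 32
  J4 runs 1 units, time = 33
  J5 runs 2 units, time = 35
  J1 runs 2 units, time = 37
  J2 runs 2 units, time = 39
  J2 runs 2 units, time = 41
  J2 runs 2 units, time = 43
  J2 runs 1 units, time = 44
Finish times: [37, 44, 16, 33, 35]
Average turnaround = 165/5 = 33.0

33.0


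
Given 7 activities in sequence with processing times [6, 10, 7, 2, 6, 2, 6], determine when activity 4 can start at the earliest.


Activity 4 starts after activities 1 through 3 complete.
Predecessor durations: [6, 10, 7]
ES = 6 + 10 + 7 = 23

23


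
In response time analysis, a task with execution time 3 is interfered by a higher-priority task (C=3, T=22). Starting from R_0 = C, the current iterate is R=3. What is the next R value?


R_next = C + ceil(R_prev / T_hp) * C_hp
ceil(3 / 22) = ceil(0.1364) = 1
Interference = 1 * 3 = 3
R_next = 3 + 3 = 6

6


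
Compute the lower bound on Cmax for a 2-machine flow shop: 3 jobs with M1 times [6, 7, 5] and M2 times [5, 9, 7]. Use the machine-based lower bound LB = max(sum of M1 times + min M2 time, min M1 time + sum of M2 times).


LB1 = sum(M1 times) + min(M2 times) = 18 + 5 = 23
LB2 = min(M1 times) + sum(M2 times) = 5 + 21 = 26
Lower bound = max(LB1, LB2) = max(23, 26) = 26

26


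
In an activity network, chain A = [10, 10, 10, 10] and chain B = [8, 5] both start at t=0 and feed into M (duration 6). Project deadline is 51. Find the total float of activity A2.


Forward pass: ES(A2) = sum of predecessors on chain A = 10
EF = ES + duration = 10 + 10 = 20
Backward pass: LF(M) = deadline = 51; LS(M) = 51 - 6 = 45
LF(A2) = LS(M) - sum(successors on chain A) = 45 - 20 = 25
LS = LF - duration = 25 - 10 = 15
Total float = LS - ES = 15 - 10 = 5

5


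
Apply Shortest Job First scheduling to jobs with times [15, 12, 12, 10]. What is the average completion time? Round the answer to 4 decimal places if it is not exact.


SJF order (ascending): [10, 12, 12, 15]
Completion times:
  Job 1: burst=10, C=10
  Job 2: burst=12, C=22
  Job 3: burst=12, C=34
  Job 4: burst=15, C=49
Average completion = 115/4 = 28.75

28.75


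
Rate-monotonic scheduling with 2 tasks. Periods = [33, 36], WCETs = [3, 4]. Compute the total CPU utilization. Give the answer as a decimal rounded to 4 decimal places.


Compute individual utilizations (exact fractions):
  Task 1: C/T = 3/33 = 1/11 (approx. 0.0909)
  Task 2: C/T = 4/36 = 1/9 (approx. 0.1111)
Total utilization U = 1/11 + 1/9 = 20/99
Rounded to 4 decimal places: U = 0.2020
RM (Liu & Layland) bound for 2 tasks = 0.828427; compare with U = 20/99 (approx. 0.202020)
U <= bound, so schedulable by RM sufficient condition.

0.2020


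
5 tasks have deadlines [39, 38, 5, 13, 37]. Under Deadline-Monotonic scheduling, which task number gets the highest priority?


Sort tasks by relative deadline (ascending):
  Task 3: deadline = 5
  Task 4: deadline = 13
  Task 5: deadline = 37
  Task 2: deadline = 38
  Task 1: deadline = 39
Priority order (highest first): [3, 4, 5, 2, 1]
Highest priority task = 3

3


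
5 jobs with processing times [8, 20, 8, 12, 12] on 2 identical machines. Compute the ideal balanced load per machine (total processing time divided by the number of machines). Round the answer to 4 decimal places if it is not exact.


Total processing time = 8 + 20 + 8 + 12 + 12 = 60
Number of machines = 2
Ideal balanced load = 60 / 2 = 30.0

30.0


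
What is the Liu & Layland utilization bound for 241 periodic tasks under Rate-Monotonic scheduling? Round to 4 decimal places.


Compute 2^(1/241) = 1.0028802694
Subtract 1: 1.0028802694 - 1 = 0.0028802694
Multiply by n: 241 * 0.0028802694 = 0.6941449254
Round to 4 dp: 0.6941

0.6941


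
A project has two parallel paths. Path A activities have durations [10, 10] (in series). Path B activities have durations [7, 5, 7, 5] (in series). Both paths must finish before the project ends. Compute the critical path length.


Path A total = 10 + 10 = 20
Path B total = 7 + 5 + 7 + 5 = 24
Critical path = longest path = max(20, 24) = 24

24


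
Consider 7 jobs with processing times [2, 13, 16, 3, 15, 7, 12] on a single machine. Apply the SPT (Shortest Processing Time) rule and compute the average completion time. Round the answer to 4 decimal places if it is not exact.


Sort jobs by processing time (SPT order): [2, 3, 7, 12, 13, 15, 16]
Compute completion times sequentially:
  Job 1: processing = 2, completes at 2
  Job 2: processing = 3, completes at 5
  Job 3: processing = 7, completes at 12
  Job 4: processing = 12, completes at 24
  Job 5: processing = 13, completes at 37
  Job 6: processing = 15, completes at 52
  Job 7: processing = 16, completes at 68
Sum of completion times = 200
Average completion time = 200/7 = 28.5714

28.5714


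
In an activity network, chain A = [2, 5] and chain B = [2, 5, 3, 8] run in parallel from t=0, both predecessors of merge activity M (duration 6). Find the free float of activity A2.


ES(A2) = sum of predecessors on chain A = 2
EF(A2) = ES + duration = 2 + 5 = 7
Successor of A2 is M. ES(M) = max(sum(A), sum(B)) = max(7, 18) = 18
Free float = ES(successor) - EF(current) = 18 - 7 = 11

11


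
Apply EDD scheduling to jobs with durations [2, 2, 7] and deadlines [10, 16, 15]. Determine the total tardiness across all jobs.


Sort by due date (EDD order): [(2, 10), (7, 15), (2, 16)]
Compute completion times and tardiness:
  Job 1: p=2, d=10, C=2, tardiness=max(0,2-10)=0
  Job 2: p=7, d=15, C=9, tardiness=max(0,9-15)=0
  Job 3: p=2, d=16, C=11, tardiness=max(0,11-16)=0
Total tardiness = 0

0


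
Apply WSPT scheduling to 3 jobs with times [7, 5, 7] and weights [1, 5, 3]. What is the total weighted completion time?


Compute p/w ratios and sort ascending (WSPT): [(5, 5), (7, 3), (7, 1)]
Compute weighted completion times:
  Job (p=5,w=5): C=5, w*C=5*5=25
  Job (p=7,w=3): C=12, w*C=3*12=36
  Job (p=7,w=1): C=19, w*C=1*19=19
Total weighted completion time = 80

80


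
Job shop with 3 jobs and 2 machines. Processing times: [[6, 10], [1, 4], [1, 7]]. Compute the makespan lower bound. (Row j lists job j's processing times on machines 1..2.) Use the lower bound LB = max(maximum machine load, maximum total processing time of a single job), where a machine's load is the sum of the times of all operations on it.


Machine loads:
  Machine 1: 6 + 1 + 1 = 8
  Machine 2: 10 + 4 + 7 = 21
Max machine load = 21
Job totals:
  Job 1: 16
  Job 2: 5
  Job 3: 8
Max job total = 16
Lower bound = max(21, 16) = 21

21


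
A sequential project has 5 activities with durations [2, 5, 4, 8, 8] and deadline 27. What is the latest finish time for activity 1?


LF(activity 1) = deadline - sum of successor durations
Successors: activities 2 through 5 with durations [5, 4, 8, 8]
Sum of successor durations = 25
LF = 27 - 25 = 2

2


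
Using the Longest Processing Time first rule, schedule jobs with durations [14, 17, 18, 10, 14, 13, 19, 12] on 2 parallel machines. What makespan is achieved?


Sort jobs in decreasing order (LPT): [19, 18, 17, 14, 14, 13, 12, 10]
Assign each job to the least loaded machine:
  Machine 1: jobs [19, 14, 14, 12], load = 59
  Machine 2: jobs [18, 17, 13, 10], load = 58
Makespan = max load = 59

59


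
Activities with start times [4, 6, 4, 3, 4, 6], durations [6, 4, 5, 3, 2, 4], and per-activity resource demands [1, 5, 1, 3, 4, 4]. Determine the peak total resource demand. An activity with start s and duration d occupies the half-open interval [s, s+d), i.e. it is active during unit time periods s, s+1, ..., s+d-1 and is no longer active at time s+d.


Each activity i is active on [start_i, start_i + duration_i).
Compute total resource usage per time slot:
  t=0: active resources = [], total = 0
  t=1: active resources = [], total = 0
  t=2: active resources = [], total = 0
  t=3: active resources = [3], total = 3
  t=4: active resources = [1, 1, 3, 4], total = 9
  t=5: active resources = [1, 1, 3, 4], total = 9
  t=6: active resources = [1, 5, 1, 4], total = 11
  t=7: active resources = [1, 5, 1, 4], total = 11
  t=8: active resources = [1, 5, 1, 4], total = 11
  t=9: active resources = [1, 5, 4], total = 10
Peak resource demand = 11

11


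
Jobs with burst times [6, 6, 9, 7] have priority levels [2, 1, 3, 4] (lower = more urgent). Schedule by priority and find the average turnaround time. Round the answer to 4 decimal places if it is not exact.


Sort by priority (ascending = highest first):
Order: [(1, 6), (2, 6), (3, 9), (4, 7)]
Completion times:
  Priority 1, burst=6, C=6
  Priority 2, burst=6, C=12
  Priority 3, burst=9, C=21
  Priority 4, burst=7, C=28
Average turnaround = 67/4 = 16.75

16.75


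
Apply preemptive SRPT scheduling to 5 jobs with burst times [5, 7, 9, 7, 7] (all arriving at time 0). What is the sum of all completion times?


Since all jobs arrive at t=0, SRPT equals SPT ordering.
SPT order: [5, 7, 7, 7, 9]
Completion times:
  Job 1: p=5, C=5
  Job 2: p=7, C=12
  Job 3: p=7, C=19
  Job 4: p=7, C=26
  Job 5: p=9, C=35
Total completion time = 5 + 12 + 19 + 26 + 35 = 97

97


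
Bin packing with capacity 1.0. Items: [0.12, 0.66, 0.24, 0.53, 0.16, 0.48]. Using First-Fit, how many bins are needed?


Place items sequentially using First-Fit:
  Item 0.12 -> new Bin 1
  Item 0.66 -> Bin 1 (now 0.78)
  Item 0.24 -> new Bin 2
  Item 0.53 -> Bin 2 (now 0.77)
  Item 0.16 -> Bin 1 (now 0.94)
  Item 0.48 -> new Bin 3
Total bins used = 3

3


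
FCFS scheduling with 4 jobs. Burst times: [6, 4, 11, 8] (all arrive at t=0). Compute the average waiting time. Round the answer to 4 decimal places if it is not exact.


FCFS order (as given): [6, 4, 11, 8]
Waiting times:
  Job 1: wait = 0
  Job 2: wait = 6
  Job 3: wait = 10
  Job 4: wait = 21
Sum of waiting times = 37
Average waiting time = 37/4 = 9.25

9.25


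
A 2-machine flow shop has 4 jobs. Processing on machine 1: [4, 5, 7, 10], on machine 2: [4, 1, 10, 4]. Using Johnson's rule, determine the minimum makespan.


Apply Johnson's rule:
  Group 1 (a <= b): [(1, 4, 4), (3, 7, 10)]
  Group 2 (a > b): [(4, 10, 4), (2, 5, 1)]
Optimal job order: [1, 3, 4, 2]
Schedule:
  Job 1: M1 done at 4, M2 done at 8
  Job 3: M1 done at 11, M2 done at 21
  Job 4: M1 done at 21, M2 done at 25
  Job 2: M1 done at 26, M2 done at 27
Makespan = 27

27


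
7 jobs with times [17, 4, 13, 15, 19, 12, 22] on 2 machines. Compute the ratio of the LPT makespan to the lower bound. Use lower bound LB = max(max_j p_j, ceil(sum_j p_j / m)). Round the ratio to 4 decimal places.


LPT order: [22, 19, 17, 15, 13, 12, 4]
Machine loads after assignment: [53, 49]
LPT makespan = 53
Lower bound = max(max_job, ceil(total/2)) = max(22, 51) = 51
Ratio = 53 / 51 = 1.0392

1.0392


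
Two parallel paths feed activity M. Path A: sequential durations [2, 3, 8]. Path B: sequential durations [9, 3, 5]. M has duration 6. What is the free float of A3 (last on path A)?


ES(A3) = sum of predecessors on chain A = 5
EF(A3) = ES + duration = 5 + 8 = 13
Successor of A3 is M. ES(M) = max(sum(A), sum(B)) = max(13, 17) = 17
Free float = ES(successor) - EF(current) = 17 - 13 = 4

4


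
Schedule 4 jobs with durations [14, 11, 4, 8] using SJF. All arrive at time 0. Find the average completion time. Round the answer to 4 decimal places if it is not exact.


SJF order (ascending): [4, 8, 11, 14]
Completion times:
  Job 1: burst=4, C=4
  Job 2: burst=8, C=12
  Job 3: burst=11, C=23
  Job 4: burst=14, C=37
Average completion = 76/4 = 19.0

19.0


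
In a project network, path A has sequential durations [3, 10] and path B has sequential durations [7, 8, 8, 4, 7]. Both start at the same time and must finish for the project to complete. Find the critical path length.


Path A total = 3 + 10 = 13
Path B total = 7 + 8 + 8 + 4 + 7 = 34
Critical path = longest path = max(13, 34) = 34

34


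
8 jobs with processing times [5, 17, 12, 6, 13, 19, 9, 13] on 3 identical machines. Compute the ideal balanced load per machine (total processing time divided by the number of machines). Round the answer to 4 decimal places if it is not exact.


Total processing time = 5 + 17 + 12 + 6 + 13 + 19 + 9 + 13 = 94
Number of machines = 3
Ideal balanced load = 94 / 3 = 31.3333

31.3333


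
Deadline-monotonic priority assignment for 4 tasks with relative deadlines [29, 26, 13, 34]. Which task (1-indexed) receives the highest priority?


Sort tasks by relative deadline (ascending):
  Task 3: deadline = 13
  Task 2: deadline = 26
  Task 1: deadline = 29
  Task 4: deadline = 34
Priority order (highest first): [3, 2, 1, 4]
Highest priority task = 3

3


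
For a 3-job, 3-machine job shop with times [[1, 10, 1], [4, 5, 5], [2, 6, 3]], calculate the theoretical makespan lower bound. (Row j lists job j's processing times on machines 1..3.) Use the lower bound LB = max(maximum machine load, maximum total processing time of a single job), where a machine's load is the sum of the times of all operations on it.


Machine loads:
  Machine 1: 1 + 4 + 2 = 7
  Machine 2: 10 + 5 + 6 = 21
  Machine 3: 1 + 5 + 3 = 9
Max machine load = 21
Job totals:
  Job 1: 12
  Job 2: 14
  Job 3: 11
Max job total = 14
Lower bound = max(21, 14) = 21

21


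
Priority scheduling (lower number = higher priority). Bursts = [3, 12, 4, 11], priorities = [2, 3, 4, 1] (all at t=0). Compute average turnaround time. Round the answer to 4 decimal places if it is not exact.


Sort by priority (ascending = highest first):
Order: [(1, 11), (2, 3), (3, 12), (4, 4)]
Completion times:
  Priority 1, burst=11, C=11
  Priority 2, burst=3, C=14
  Priority 3, burst=12, C=26
  Priority 4, burst=4, C=30
Average turnaround = 81/4 = 20.25

20.25


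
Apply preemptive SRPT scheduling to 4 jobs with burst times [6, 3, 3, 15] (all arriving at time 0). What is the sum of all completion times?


Since all jobs arrive at t=0, SRPT equals SPT ordering.
SPT order: [3, 3, 6, 15]
Completion times:
  Job 1: p=3, C=3
  Job 2: p=3, C=6
  Job 3: p=6, C=12
  Job 4: p=15, C=27
Total completion time = 3 + 6 + 12 + 27 = 48

48


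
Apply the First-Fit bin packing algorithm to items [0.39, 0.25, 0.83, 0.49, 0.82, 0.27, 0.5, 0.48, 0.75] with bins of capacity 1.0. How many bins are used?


Place items sequentially using First-Fit:
  Item 0.39 -> new Bin 1
  Item 0.25 -> Bin 1 (now 0.64)
  Item 0.83 -> new Bin 2
  Item 0.49 -> new Bin 3
  Item 0.82 -> new Bin 4
  Item 0.27 -> Bin 1 (now 0.91)
  Item 0.5 -> Bin 3 (now 0.99)
  Item 0.48 -> new Bin 5
  Item 0.75 -> new Bin 6
Total bins used = 6

6


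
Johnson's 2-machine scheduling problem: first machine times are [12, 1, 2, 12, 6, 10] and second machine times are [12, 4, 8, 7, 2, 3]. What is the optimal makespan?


Apply Johnson's rule:
  Group 1 (a <= b): [(2, 1, 4), (3, 2, 8), (1, 12, 12)]
  Group 2 (a > b): [(4, 12, 7), (6, 10, 3), (5, 6, 2)]
Optimal job order: [2, 3, 1, 4, 6, 5]
Schedule:
  Job 2: M1 done at 1, M2 done at 5
  Job 3: M1 done at 3, M2 done at 13
  Job 1: M1 done at 15, M2 done at 27
  Job 4: M1 done at 27, M2 done at 34
  Job 6: M1 done at 37, M2 done at 40
  Job 5: M1 done at 43, M2 done at 45
Makespan = 45

45


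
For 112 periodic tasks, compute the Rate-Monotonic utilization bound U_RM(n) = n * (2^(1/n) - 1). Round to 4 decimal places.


Compute 2^(1/112) = 1.0062080044
Subtract 1: 1.0062080044 - 1 = 0.0062080044
Multiply by n: 112 * 0.0062080044 = 0.6952964928
Round to 4 dp: 0.6953

0.6953


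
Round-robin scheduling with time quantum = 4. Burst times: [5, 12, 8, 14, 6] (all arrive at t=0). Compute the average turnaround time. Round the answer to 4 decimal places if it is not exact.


Time quantum = 4
Execution trace:
  J1 runs 4 units, time = 4
  J2 runs 4 units, time = 8
  J3 runs 4 units, time = 12
  J4 runs 4 units, time = 16
  J5 runs 4 units, time = 20
  J1 runs 1 units, time = 21
  J2 runs 4 units, time = 25
  J3 runs 4 units, time = 29
  J4 runs 4 units, time = 33
  J5 runs 2 units, time = 35
  J2 runs 4 units, time = 39
  J4 runs 4 units, time = 43
  J4 runs 2 units, time = 45
Finish times: [21, 39, 29, 45, 35]
Average turnaround = 169/5 = 33.8

33.8


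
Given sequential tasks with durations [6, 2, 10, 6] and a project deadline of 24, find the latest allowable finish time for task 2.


LF(activity 2) = deadline - sum of successor durations
Successors: activities 3 through 4 with durations [10, 6]
Sum of successor durations = 16
LF = 24 - 16 = 8

8


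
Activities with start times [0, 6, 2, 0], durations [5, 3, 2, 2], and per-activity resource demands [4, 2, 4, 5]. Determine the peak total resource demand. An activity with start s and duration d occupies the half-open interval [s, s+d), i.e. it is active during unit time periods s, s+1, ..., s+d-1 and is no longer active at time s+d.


Each activity i is active on [start_i, start_i + duration_i).
Compute total resource usage per time slot:
  t=0: active resources = [4, 5], total = 9
  t=1: active resources = [4, 5], total = 9
  t=2: active resources = [4, 4], total = 8
  t=3: active resources = [4, 4], total = 8
  t=4: active resources = [4], total = 4
  t=5: active resources = [], total = 0
  t=6: active resources = [2], total = 2
  t=7: active resources = [2], total = 2
  t=8: active resources = [2], total = 2
Peak resource demand = 9

9


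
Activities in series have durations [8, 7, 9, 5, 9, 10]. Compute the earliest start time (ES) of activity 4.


Activity 4 starts after activities 1 through 3 complete.
Predecessor durations: [8, 7, 9]
ES = 8 + 7 + 9 = 24

24


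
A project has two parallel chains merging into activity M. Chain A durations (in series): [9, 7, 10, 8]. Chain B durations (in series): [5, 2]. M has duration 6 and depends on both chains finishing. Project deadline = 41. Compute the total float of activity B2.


Forward pass: ES(B2) = sum of predecessors on chain B = 5
EF = ES + duration = 5 + 2 = 7
Backward pass: LF(M) = deadline = 41; LS(M) = 41 - 6 = 35
LF(B2) = LS(M) - sum(successors on chain B) = 35 - 0 = 35
LS = LF - duration = 35 - 2 = 33
Total float = LS - ES = 33 - 5 = 28

28


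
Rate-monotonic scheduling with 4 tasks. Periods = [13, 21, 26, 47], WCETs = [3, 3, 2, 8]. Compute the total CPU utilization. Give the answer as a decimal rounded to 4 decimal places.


Compute individual utilizations (exact fractions):
  Task 1: C/T = 3/13 (approx. 0.2308)
  Task 2: C/T = 3/21 = 1/7 (approx. 0.1429)
  Task 3: C/T = 2/26 = 1/13 (approx. 0.0769)
  Task 4: C/T = 8/47 (approx. 0.1702)
Total utilization U = 3/13 + 1/7 + 1/13 + 8/47 = 2655/4277
Rounded to 4 decimal places: U = 0.6208
RM (Liu & Layland) bound for 4 tasks = 0.756828; compare with U = 2655/4277 (approx. 0.620762)
U <= bound, so schedulable by RM sufficient condition.

0.6208


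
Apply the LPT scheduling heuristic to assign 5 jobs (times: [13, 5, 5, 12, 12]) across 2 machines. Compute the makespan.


Sort jobs in decreasing order (LPT): [13, 12, 12, 5, 5]
Assign each job to the least loaded machine:
  Machine 1: jobs [13, 5, 5], load = 23
  Machine 2: jobs [12, 12], load = 24
Makespan = max load = 24

24


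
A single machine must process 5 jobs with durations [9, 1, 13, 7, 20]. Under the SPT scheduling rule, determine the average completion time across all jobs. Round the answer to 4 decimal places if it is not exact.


Sort jobs by processing time (SPT order): [1, 7, 9, 13, 20]
Compute completion times sequentially:
  Job 1: processing = 1, completes at 1
  Job 2: processing = 7, completes at 8
  Job 3: processing = 9, completes at 17
  Job 4: processing = 13, completes at 30
  Job 5: processing = 20, completes at 50
Sum of completion times = 106
Average completion time = 106/5 = 21.2

21.2


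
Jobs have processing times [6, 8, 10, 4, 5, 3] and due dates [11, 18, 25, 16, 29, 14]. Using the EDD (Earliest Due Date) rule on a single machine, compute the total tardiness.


Sort by due date (EDD order): [(6, 11), (3, 14), (4, 16), (8, 18), (10, 25), (5, 29)]
Compute completion times and tardiness:
  Job 1: p=6, d=11, C=6, tardiness=max(0,6-11)=0
  Job 2: p=3, d=14, C=9, tardiness=max(0,9-14)=0
  Job 3: p=4, d=16, C=13, tardiness=max(0,13-16)=0
  Job 4: p=8, d=18, C=21, tardiness=max(0,21-18)=3
  Job 5: p=10, d=25, C=31, tardiness=max(0,31-25)=6
  Job 6: p=5, d=29, C=36, tardiness=max(0,36-29)=7
Total tardiness = 16

16


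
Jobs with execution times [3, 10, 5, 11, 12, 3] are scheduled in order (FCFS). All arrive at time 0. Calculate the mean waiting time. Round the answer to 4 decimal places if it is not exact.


FCFS order (as given): [3, 10, 5, 11, 12, 3]
Waiting times:
  Job 1: wait = 0
  Job 2: wait = 3
  Job 3: wait = 13
  Job 4: wait = 18
  Job 5: wait = 29
  Job 6: wait = 41
Sum of waiting times = 104
Average waiting time = 104/6 = 17.3333

17.3333


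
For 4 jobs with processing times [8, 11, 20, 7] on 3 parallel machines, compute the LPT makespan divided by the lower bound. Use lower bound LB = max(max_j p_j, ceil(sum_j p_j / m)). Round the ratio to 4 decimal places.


LPT order: [20, 11, 8, 7]
Machine loads after assignment: [20, 11, 15]
LPT makespan = 20
Lower bound = max(max_job, ceil(total/3)) = max(20, 16) = 20
Ratio = 20 / 20 = 1.0

1.0


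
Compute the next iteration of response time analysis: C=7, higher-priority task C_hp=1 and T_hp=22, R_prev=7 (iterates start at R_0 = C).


R_next = C + ceil(R_prev / T_hp) * C_hp
ceil(7 / 22) = ceil(0.3182) = 1
Interference = 1 * 1 = 1
R_next = 7 + 1 = 8

8


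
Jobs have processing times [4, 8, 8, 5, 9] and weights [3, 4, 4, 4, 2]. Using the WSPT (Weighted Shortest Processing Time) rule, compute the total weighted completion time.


Compute p/w ratios and sort ascending (WSPT): [(5, 4), (4, 3), (8, 4), (8, 4), (9, 2)]
Compute weighted completion times:
  Job (p=5,w=4): C=5, w*C=4*5=20
  Job (p=4,w=3): C=9, w*C=3*9=27
  Job (p=8,w=4): C=17, w*C=4*17=68
  Job (p=8,w=4): C=25, w*C=4*25=100
  Job (p=9,w=2): C=34, w*C=2*34=68
Total weighted completion time = 283

283


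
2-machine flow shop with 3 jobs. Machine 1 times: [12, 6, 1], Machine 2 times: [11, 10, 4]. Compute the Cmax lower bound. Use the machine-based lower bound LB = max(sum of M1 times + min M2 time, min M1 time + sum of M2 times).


LB1 = sum(M1 times) + min(M2 times) = 19 + 4 = 23
LB2 = min(M1 times) + sum(M2 times) = 1 + 25 = 26
Lower bound = max(LB1, LB2) = max(23, 26) = 26

26


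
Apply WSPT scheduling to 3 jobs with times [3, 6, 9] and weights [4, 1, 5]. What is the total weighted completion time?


Compute p/w ratios and sort ascending (WSPT): [(3, 4), (9, 5), (6, 1)]
Compute weighted completion times:
  Job (p=3,w=4): C=3, w*C=4*3=12
  Job (p=9,w=5): C=12, w*C=5*12=60
  Job (p=6,w=1): C=18, w*C=1*18=18
Total weighted completion time = 90

90


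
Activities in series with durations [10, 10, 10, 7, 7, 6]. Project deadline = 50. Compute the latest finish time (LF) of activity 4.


LF(activity 4) = deadline - sum of successor durations
Successors: activities 5 through 6 with durations [7, 6]
Sum of successor durations = 13
LF = 50 - 13 = 37

37


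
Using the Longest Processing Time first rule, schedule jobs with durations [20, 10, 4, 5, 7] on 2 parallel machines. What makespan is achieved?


Sort jobs in decreasing order (LPT): [20, 10, 7, 5, 4]
Assign each job to the least loaded machine:
  Machine 1: jobs [20, 4], load = 24
  Machine 2: jobs [10, 7, 5], load = 22
Makespan = max load = 24

24


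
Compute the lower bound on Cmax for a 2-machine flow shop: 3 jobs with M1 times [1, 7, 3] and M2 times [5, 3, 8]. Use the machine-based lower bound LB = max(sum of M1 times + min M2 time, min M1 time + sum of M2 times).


LB1 = sum(M1 times) + min(M2 times) = 11 + 3 = 14
LB2 = min(M1 times) + sum(M2 times) = 1 + 16 = 17
Lower bound = max(LB1, LB2) = max(14, 17) = 17

17


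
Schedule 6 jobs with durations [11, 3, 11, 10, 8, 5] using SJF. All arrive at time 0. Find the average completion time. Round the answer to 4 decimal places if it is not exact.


SJF order (ascending): [3, 5, 8, 10, 11, 11]
Completion times:
  Job 1: burst=3, C=3
  Job 2: burst=5, C=8
  Job 3: burst=8, C=16
  Job 4: burst=10, C=26
  Job 5: burst=11, C=37
  Job 6: burst=11, C=48
Average completion = 138/6 = 23.0

23.0


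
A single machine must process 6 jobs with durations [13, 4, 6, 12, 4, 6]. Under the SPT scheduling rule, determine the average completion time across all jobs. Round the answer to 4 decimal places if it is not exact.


Sort jobs by processing time (SPT order): [4, 4, 6, 6, 12, 13]
Compute completion times sequentially:
  Job 1: processing = 4, completes at 4
  Job 2: processing = 4, completes at 8
  Job 3: processing = 6, completes at 14
  Job 4: processing = 6, completes at 20
  Job 5: processing = 12, completes at 32
  Job 6: processing = 13, completes at 45
Sum of completion times = 123
Average completion time = 123/6 = 20.5

20.5


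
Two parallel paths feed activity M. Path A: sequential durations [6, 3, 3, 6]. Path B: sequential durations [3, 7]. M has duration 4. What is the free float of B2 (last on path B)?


ES(B2) = sum of predecessors on chain B = 3
EF(B2) = ES + duration = 3 + 7 = 10
Successor of B2 is M. ES(M) = max(sum(A), sum(B)) = max(18, 10) = 18
Free float = ES(successor) - EF(current) = 18 - 10 = 8

8


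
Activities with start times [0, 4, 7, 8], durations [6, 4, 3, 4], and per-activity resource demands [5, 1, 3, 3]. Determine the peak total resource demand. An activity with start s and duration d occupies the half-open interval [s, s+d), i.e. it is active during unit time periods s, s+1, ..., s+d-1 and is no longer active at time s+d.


Each activity i is active on [start_i, start_i + duration_i).
Compute total resource usage per time slot:
  t=0: active resources = [5], total = 5
  t=1: active resources = [5], total = 5
  t=2: active resources = [5], total = 5
  t=3: active resources = [5], total = 5
  t=4: active resources = [5, 1], total = 6
  t=5: active resources = [5, 1], total = 6
  t=6: active resources = [1], total = 1
  t=7: active resources = [1, 3], total = 4
  t=8: active resources = [3, 3], total = 6
  t=9: active resources = [3, 3], total = 6
  t=10: active resources = [3], total = 3
  t=11: active resources = [3], total = 3
Peak resource demand = 6

6


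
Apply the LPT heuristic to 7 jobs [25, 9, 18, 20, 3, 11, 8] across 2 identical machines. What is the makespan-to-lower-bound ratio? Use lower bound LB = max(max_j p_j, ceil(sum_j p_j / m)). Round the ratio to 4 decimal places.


LPT order: [25, 20, 18, 11, 9, 8, 3]
Machine loads after assignment: [48, 46]
LPT makespan = 48
Lower bound = max(max_job, ceil(total/2)) = max(25, 47) = 47
Ratio = 48 / 47 = 1.0213

1.0213


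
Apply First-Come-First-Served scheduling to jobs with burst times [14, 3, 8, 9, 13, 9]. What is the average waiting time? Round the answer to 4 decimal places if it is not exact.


FCFS order (as given): [14, 3, 8, 9, 13, 9]
Waiting times:
  Job 1: wait = 0
  Job 2: wait = 14
  Job 3: wait = 17
  Job 4: wait = 25
  Job 5: wait = 34
  Job 6: wait = 47
Sum of waiting times = 137
Average waiting time = 137/6 = 22.8333

22.8333


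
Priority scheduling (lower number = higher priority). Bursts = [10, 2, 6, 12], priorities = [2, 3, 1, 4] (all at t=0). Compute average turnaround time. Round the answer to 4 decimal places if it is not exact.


Sort by priority (ascending = highest first):
Order: [(1, 6), (2, 10), (3, 2), (4, 12)]
Completion times:
  Priority 1, burst=6, C=6
  Priority 2, burst=10, C=16
  Priority 3, burst=2, C=18
  Priority 4, burst=12, C=30
Average turnaround = 70/4 = 17.5

17.5
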